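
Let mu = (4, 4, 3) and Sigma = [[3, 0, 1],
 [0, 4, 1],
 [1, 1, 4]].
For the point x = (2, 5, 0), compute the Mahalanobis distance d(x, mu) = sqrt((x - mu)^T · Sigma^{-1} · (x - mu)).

Step 1 — centre the observation: (x - mu) = (-2, 1, -3).

Step 2 — invert Sigma (cofactor / det for 3×3, or solve directly):
  Sigma^{-1} = [[0.3659, 0.0244, -0.0976],
 [0.0244, 0.2683, -0.0732],
 [-0.0976, -0.0732, 0.2927]].

Step 3 — form the quadratic (x - mu)^T · Sigma^{-1} · (x - mu):
  Sigma^{-1} · (x - mu) = (-0.4146, 0.439, -0.7561).
  (x - mu)^T · [Sigma^{-1} · (x - mu)] = (-2)·(-0.4146) + (1)·(0.439) + (-3)·(-0.7561) = 3.5366.

Step 4 — take square root: d = √(3.5366) ≈ 1.8806.

d(x, mu) = √(3.5366) ≈ 1.8806


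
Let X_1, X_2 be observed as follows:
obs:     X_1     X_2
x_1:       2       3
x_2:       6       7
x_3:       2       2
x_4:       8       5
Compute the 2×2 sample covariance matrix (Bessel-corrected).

Step 1 — column means:
  mean(X_1) = (2 + 6 + 2 + 8) / 4 = 18/4 = 4.5
  mean(X_2) = (3 + 7 + 2 + 5) / 4 = 17/4 = 4.25

Step 2 — sample covariance S[i,j] = (1/(n-1)) · Σ_k (x_{k,i} - mean_i) · (x_{k,j} - mean_j), with n-1 = 3.
  S[X_1,X_1] = ((-2.5)·(-2.5) + (1.5)·(1.5) + (-2.5)·(-2.5) + (3.5)·(3.5)) / 3 = 27/3 = 9
  S[X_1,X_2] = ((-2.5)·(-1.25) + (1.5)·(2.75) + (-2.5)·(-2.25) + (3.5)·(0.75)) / 3 = 15.5/3 = 5.1667
  S[X_2,X_2] = ((-1.25)·(-1.25) + (2.75)·(2.75) + (-2.25)·(-2.25) + (0.75)·(0.75)) / 3 = 14.75/3 = 4.9167

S is symmetric (S[j,i] = S[i,j]). Assembling:

S = [[9, 5.1667],
 [5.1667, 4.9167]]


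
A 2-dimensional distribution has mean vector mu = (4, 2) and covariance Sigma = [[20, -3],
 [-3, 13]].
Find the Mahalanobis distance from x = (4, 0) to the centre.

Step 1 — centre the observation: (x - mu) = (0, -2).

Step 2 — invert Sigma. det(Sigma) = 20·13 - (-3)² = 251.
  Sigma^{-1} = (1/det) · [[d, -b], [-b, a]] = [[0.0518, 0.012],
 [0.012, 0.0797]].

Step 3 — form the quadratic (x - mu)^T · Sigma^{-1} · (x - mu):
  Sigma^{-1} · (x - mu) = (-0.0239, -0.1594).
  (x - mu)^T · [Sigma^{-1} · (x - mu)] = (0)·(-0.0239) + (-2)·(-0.1594) = 0.3187.

Step 4 — take square root: d = √(0.3187) ≈ 0.5646.

d(x, mu) = √(0.3187) ≈ 0.5646


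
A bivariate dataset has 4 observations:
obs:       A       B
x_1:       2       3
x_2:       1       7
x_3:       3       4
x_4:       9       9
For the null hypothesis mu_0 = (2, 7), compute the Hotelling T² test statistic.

Step 1 — sample mean vector:
  mean(A) = (2 + 1 + 3 + 9) / 4 = 15/4 = 3.75
  mean(B) = (3 + 7 + 4 + 9) / 4 = 23/4 = 5.75
  x̄ = (3.75, 5.75),  deviation x̄ - mu_0 = (3.75, 5.75) - (2, 7) = (1.75, -1.25).

Step 2 — sample covariance matrix, S[i,j] = (1/(n-1)) · Σ_k (x_{k,i} - mean_i) · (x_{k,j} - mean_j), divisor n-1 = 3:
  S[A,A] = ((-1.75)·(-1.75) + (-2.75)·(-2.75) + (-0.75)·(-0.75) + (5.25)·(5.25)) / 3 = 38.75/3 = 12.9167
  S[A,B] = ((-1.75)·(-2.75) + (-2.75)·(1.25) + (-0.75)·(-1.75) + (5.25)·(3.25)) / 3 = 19.75/3 = 6.5833
  S[B,B] = ((-2.75)·(-2.75) + (1.25)·(1.25) + (-1.75)·(-1.75) + (3.25)·(3.25)) / 3 = 22.75/3 = 7.5833
  S = [[12.9167, 6.5833],
 [6.5833, 7.5833]].

Step 3 — invert S. det(S) = 12.9167·7.5833 - (6.5833)² = 54.6111.
  S^{-1} = (1/det) · [[d, -b], [-b, a]] = [[0.1389, -0.1205],
 [-0.1205, 0.2365]].

Step 4 — quadratic form (x̄ - mu_0)^T · S^{-1} · (x̄ - mu_0):
  S^{-1} · (x̄ - mu_0) = (0.3937, -0.5066),
  (x̄ - mu_0)^T · [...] = (1.75)·(0.3937) + (-1.25)·(-0.5066) = 1.3222.

Step 5 — scale by n: T² = 4 · 1.3222 = 5.2889.

T² ≈ 5.2889


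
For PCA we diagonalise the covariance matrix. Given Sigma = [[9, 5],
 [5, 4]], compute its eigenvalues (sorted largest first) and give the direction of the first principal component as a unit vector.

Step 1 — characteristic polynomial of 2×2 Sigma:
  det(Sigma - λI) = λ² - trace · λ + det = 0.
  trace = 9 + 4 = 13, det = 9·4 - (5)² = 11.
Step 2 — discriminant:
  Δ = trace² - 4·det = 169 - 44 = 125.
Step 3 — eigenvalues:
  λ = (trace ± √Δ)/2 = (13 ± 11.1803)/2,
  λ_1 = 12.0902,  λ_2 = 0.9098.

Step 4 — unit eigenvector for λ_1: solve (Sigma - λ_1 I)v = 0. First row:
  (9 - 12.0902)·v_x + (5)·v_y = 0, i.e. (-3.0902)·v_x + (5)·v_y = 0,
  so v ∝ (b, λ_1 - a) = (5, 3.0902) = u.
  ||u|| = √((5)² + (3.0902)²) = √(34.5492) ≈ 5.8779,
  v_1 = u/||u|| ≈ (0.8507, 0.5257) (||v_1|| = 1).

λ_1 = 12.0902,  λ_2 = 0.9098;  v_1 ≈ (0.8507, 0.5257)


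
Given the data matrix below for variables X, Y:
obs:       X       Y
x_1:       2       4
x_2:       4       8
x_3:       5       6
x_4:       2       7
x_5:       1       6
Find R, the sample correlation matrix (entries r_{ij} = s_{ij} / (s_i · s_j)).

Step 1 — column means:
  mean(X) = (2 + 4 + 5 + 2 + 1) / 5 = 14/5 = 2.8
  mean(Y) = (4 + 8 + 6 + 7 + 6) / 5 = 31/5 = 6.2

Step 2 — sample variances and covariances s[i,j] = (1/(n-1)) · Σ_k (x_{k,i} - mean_i) · (x_{k,j} - mean_j), with n-1 = 4:
  s[X,X] = ((-0.8)·(-0.8) + (1.2)·(1.2) + (2.2)·(2.2) + (-0.8)·(-0.8) + (-1.8)·(-1.8)) / 4 = 10.8/4 = 2.7
  s[X,Y] = ((-0.8)·(-2.2) + (1.2)·(1.8) + (2.2)·(-0.2) + (-0.8)·(0.8) + (-1.8)·(-0.2)) / 4 = 3.2/4 = 0.8
  s[Y,Y] = ((-2.2)·(-2.2) + (1.8)·(1.8) + (-0.2)·(-0.2) + (0.8)·(0.8) + (-0.2)·(-0.2)) / 4 = 8.8/4 = 2.2
  Sample standard deviations s_i = √(s[i,i]):
  s(X) = √(2.7) = 1.6432
  s(Y) = √(2.2) = 1.4832

Step 3 — r_{ij} = s_{ij} / (s_i · s_j):
  r[X,X] = 1 (diagonal).
  r[X,Y] = 0.8 / (1.6432 · 1.4832) = 0.8 / 2.4372 = 0.3282
  r[Y,Y] = 1 (diagonal).

R is symmetric with unit diagonal. Assembling:

R = [[1, 0.3282],
 [0.3282, 1]]


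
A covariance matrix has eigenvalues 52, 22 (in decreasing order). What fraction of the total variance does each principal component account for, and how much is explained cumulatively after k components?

Step 1 — total variance = trace(Sigma) = Σ λ_i = 52 + 22 = 74.

Step 2 — fraction explained by component i = λ_i / Σ λ:
  PC1: 52/74 = 0.7027
  PC2: 22/74 = 0.2973

Step 3 — cumulative fraction after k components = (λ_1 + ... + λ_k) / Σ λ:
  k = 1: 52/74 = 0.7027
  k = 2: (52 + 22)/74 = 74/74 = 1

Summary (fraction, with percent):

explained: PC1 0.7027 (70.27%), PC2 0.2973 (29.73%);  cumulative: 0.7027, 1


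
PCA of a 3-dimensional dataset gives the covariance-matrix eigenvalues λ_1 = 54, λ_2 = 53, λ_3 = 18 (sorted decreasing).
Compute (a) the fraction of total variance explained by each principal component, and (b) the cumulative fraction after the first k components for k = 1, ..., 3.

Step 1 — total variance = trace(Sigma) = Σ λ_i = 54 + 53 + 18 = 125.

Step 2 — fraction explained by component i = λ_i / Σ λ:
  PC1: 54/125 = 0.432
  PC2: 53/125 = 0.424
  PC3: 18/125 = 0.144

Step 3 — cumulative fraction after k components = (λ_1 + ... + λ_k) / Σ λ:
  k = 1: 54/125 = 0.432
  k = 2: (54 + 53)/125 = 107/125 = 0.856
  k = 3: (54 + 53 + 18)/125 = 125/125 = 1

Summary (fraction, with percent):

explained: PC1 0.432 (43.2%), PC2 0.424 (42.4%), PC3 0.144 (14.4%);  cumulative: 0.432, 0.856, 1


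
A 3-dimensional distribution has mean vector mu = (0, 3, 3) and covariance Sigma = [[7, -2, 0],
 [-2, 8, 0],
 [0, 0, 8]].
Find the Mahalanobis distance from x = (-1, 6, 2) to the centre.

Step 1 — centre the observation: (x - mu) = (-1, 3, -1).

Step 2 — invert Sigma (cofactor / det for 3×3, or solve directly):
  Sigma^{-1} = [[0.1538, 0.0385, 0],
 [0.0385, 0.1346, 0],
 [0, 0, 0.125]].

Step 3 — form the quadratic (x - mu)^T · Sigma^{-1} · (x - mu):
  Sigma^{-1} · (x - mu) = (-0.0385, 0.3654, -0.125).
  (x - mu)^T · [Sigma^{-1} · (x - mu)] = (-1)·(-0.0385) + (3)·(0.3654) + (-1)·(-0.125) = 1.2596.

Step 4 — take square root: d = √(1.2596) ≈ 1.1223.

d(x, mu) = √(1.2596) ≈ 1.1223


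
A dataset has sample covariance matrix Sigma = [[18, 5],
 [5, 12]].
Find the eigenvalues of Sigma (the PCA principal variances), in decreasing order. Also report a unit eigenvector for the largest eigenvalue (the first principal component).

Step 1 — characteristic polynomial of 2×2 Sigma:
  det(Sigma - λI) = λ² - trace · λ + det = 0.
  trace = 18 + 12 = 30, det = 18·12 - (5)² = 191.
Step 2 — discriminant:
  Δ = trace² - 4·det = 900 - 764 = 136.
Step 3 — eigenvalues:
  λ = (trace ± √Δ)/2 = (30 ± 11.6619)/2,
  λ_1 = 20.831,  λ_2 = 9.169.

Step 4 — unit eigenvector for λ_1: solve (Sigma - λ_1 I)v = 0. First row:
  (18 - 20.831)·v_x + (5)·v_y = 0, i.e. (-2.831)·v_x + (5)·v_y = 0,
  so v ∝ (b, λ_1 - a) = (5, 2.831) = u.
  ||u|| = √((5)² + (2.831)²) = √(33.0143) ≈ 5.7458,
  v_1 = u/||u|| ≈ (0.8702, 0.4927) (||v_1|| = 1).

λ_1 = 20.831,  λ_2 = 9.169;  v_1 ≈ (0.8702, 0.4927)


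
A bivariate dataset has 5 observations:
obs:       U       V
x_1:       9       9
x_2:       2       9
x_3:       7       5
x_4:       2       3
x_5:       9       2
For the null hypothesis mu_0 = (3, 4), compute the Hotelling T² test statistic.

Step 1 — sample mean vector:
  mean(U) = (9 + 2 + 7 + 2 + 9) / 5 = 29/5 = 5.8
  mean(V) = (9 + 9 + 5 + 3 + 2) / 5 = 28/5 = 5.6
  x̄ = (5.8, 5.6),  deviation x̄ - mu_0 = (5.8, 5.6) - (3, 4) = (2.8, 1.6).

Step 2 — sample covariance matrix, S[i,j] = (1/(n-1)) · Σ_k (x_{k,i} - mean_i) · (x_{k,j} - mean_j), divisor n-1 = 4:
  S[U,U] = ((3.2)·(3.2) + (-3.8)·(-3.8) + (1.2)·(1.2) + (-3.8)·(-3.8) + (3.2)·(3.2)) / 4 = 50.8/4 = 12.7
  S[U,V] = ((3.2)·(3.4) + (-3.8)·(3.4) + (1.2)·(-0.6) + (-3.8)·(-2.6) + (3.2)·(-3.6)) / 4 = -4.4/4 = -1.1
  S[V,V] = ((3.4)·(3.4) + (3.4)·(3.4) + (-0.6)·(-0.6) + (-2.6)·(-2.6) + (-3.6)·(-3.6)) / 4 = 43.2/4 = 10.8
  S = [[12.7, -1.1],
 [-1.1, 10.8]].

Step 3 — invert S. det(S) = 12.7·10.8 - (-1.1)² = 135.95.
  S^{-1} = (1/det) · [[d, -b], [-b, a]] = [[0.0794, 0.0081],
 [0.0081, 0.0934]].

Step 4 — quadratic form (x̄ - mu_0)^T · S^{-1} · (x̄ - mu_0):
  S^{-1} · (x̄ - mu_0) = (0.2354, 0.1721),
  (x̄ - mu_0)^T · [...] = (2.8)·(0.2354) + (1.6)·(0.1721) = 0.9345.

Step 5 — scale by n: T² = 5 · 0.9345 = 4.6723.

T² ≈ 4.6723


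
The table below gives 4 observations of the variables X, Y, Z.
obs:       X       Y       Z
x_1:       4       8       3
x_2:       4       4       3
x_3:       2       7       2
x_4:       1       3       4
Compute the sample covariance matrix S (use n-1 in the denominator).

Step 1 — column means:
  mean(X) = (4 + 4 + 2 + 1) / 4 = 11/4 = 2.75
  mean(Y) = (8 + 4 + 7 + 3) / 4 = 22/4 = 5.5
  mean(Z) = (3 + 3 + 2 + 4) / 4 = 12/4 = 3

Step 2 — sample covariance S[i,j] = (1/(n-1)) · Σ_k (x_{k,i} - mean_i) · (x_{k,j} - mean_j), with n-1 = 3.
  S[X,X] = ((1.25)·(1.25) + (1.25)·(1.25) + (-0.75)·(-0.75) + (-1.75)·(-1.75)) / 3 = 6.75/3 = 2.25
  S[X,Y] = ((1.25)·(2.5) + (1.25)·(-1.5) + (-0.75)·(1.5) + (-1.75)·(-2.5)) / 3 = 4.5/3 = 1.5
  S[X,Z] = ((1.25)·(0) + (1.25)·(0) + (-0.75)·(-1) + (-1.75)·(1)) / 3 = -1/3 = -0.3333
  S[Y,Y] = ((2.5)·(2.5) + (-1.5)·(-1.5) + (1.5)·(1.5) + (-2.5)·(-2.5)) / 3 = 17/3 = 5.6667
  S[Y,Z] = ((2.5)·(0) + (-1.5)·(0) + (1.5)·(-1) + (-2.5)·(1)) / 3 = -4/3 = -1.3333
  S[Z,Z] = ((0)·(0) + (0)·(0) + (-1)·(-1) + (1)·(1)) / 3 = 2/3 = 0.6667

S is symmetric (S[j,i] = S[i,j]). Assembling:

S = [[2.25, 1.5, -0.3333],
 [1.5, 5.6667, -1.3333],
 [-0.3333, -1.3333, 0.6667]]


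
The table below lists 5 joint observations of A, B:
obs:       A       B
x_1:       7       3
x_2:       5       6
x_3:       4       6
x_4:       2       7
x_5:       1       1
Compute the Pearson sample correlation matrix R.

Step 1 — column means:
  mean(A) = (7 + 5 + 4 + 2 + 1) / 5 = 19/5 = 3.8
  mean(B) = (3 + 6 + 6 + 7 + 1) / 5 = 23/5 = 4.6

Step 2 — sample variances and covariances s[i,j] = (1/(n-1)) · Σ_k (x_{k,i} - mean_i) · (x_{k,j} - mean_j), with n-1 = 4:
  s[A,A] = ((3.2)·(3.2) + (1.2)·(1.2) + (0.2)·(0.2) + (-1.8)·(-1.8) + (-2.8)·(-2.8)) / 4 = 22.8/4 = 5.7
  s[A,B] = ((3.2)·(-1.6) + (1.2)·(1.4) + (0.2)·(1.4) + (-1.8)·(2.4) + (-2.8)·(-3.6)) / 4 = 2.6/4 = 0.65
  s[B,B] = ((-1.6)·(-1.6) + (1.4)·(1.4) + (1.4)·(1.4) + (2.4)·(2.4) + (-3.6)·(-3.6)) / 4 = 25.2/4 = 6.3
  Sample standard deviations s_i = √(s[i,i]):
  s(A) = √(5.7) = 2.3875
  s(B) = √(6.3) = 2.51

Step 3 — r_{ij} = s_{ij} / (s_i · s_j):
  r[A,A] = 1 (diagonal).
  r[A,B] = 0.65 / (2.3875 · 2.51) = 0.65 / 5.9925 = 0.1085
  r[B,B] = 1 (diagonal).

R is symmetric with unit diagonal. Assembling:

R = [[1, 0.1085],
 [0.1085, 1]]


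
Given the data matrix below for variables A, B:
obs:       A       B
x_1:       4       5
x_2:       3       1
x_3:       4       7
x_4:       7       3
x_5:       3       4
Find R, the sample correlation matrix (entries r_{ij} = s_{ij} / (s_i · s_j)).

Step 1 — column means:
  mean(A) = (4 + 3 + 4 + 7 + 3) / 5 = 21/5 = 4.2
  mean(B) = (5 + 1 + 7 + 3 + 4) / 5 = 20/5 = 4

Step 2 — sample variances and covariances s[i,j] = (1/(n-1)) · Σ_k (x_{k,i} - mean_i) · (x_{k,j} - mean_j), with n-1 = 4:
  s[A,A] = ((-0.2)·(-0.2) + (-1.2)·(-1.2) + (-0.2)·(-0.2) + (2.8)·(2.8) + (-1.2)·(-1.2)) / 4 = 10.8/4 = 2.7
  s[A,B] = ((-0.2)·(1) + (-1.2)·(-3) + (-0.2)·(3) + (2.8)·(-1) + (-1.2)·(0)) / 4 = 0/4 = 0
  s[B,B] = ((1)·(1) + (-3)·(-3) + (3)·(3) + (-1)·(-1) + (0)·(0)) / 4 = 20/4 = 5
  Sample standard deviations s_i = √(s[i,i]):
  s(A) = √(2.7) = 1.6432
  s(B) = √(5) = 2.2361

Step 3 — r_{ij} = s_{ij} / (s_i · s_j):
  r[A,A] = 1 (diagonal).
  r[A,B] = 0 / (1.6432 · 2.2361) = 0 / 3.6742 = 0
  r[B,B] = 1 (diagonal).

R is symmetric with unit diagonal. Assembling:

R = [[1, 0],
 [0, 1]]


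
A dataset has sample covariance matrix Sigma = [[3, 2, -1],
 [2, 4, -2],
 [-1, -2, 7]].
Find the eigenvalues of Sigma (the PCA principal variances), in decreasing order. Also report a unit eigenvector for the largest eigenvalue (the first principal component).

Step 1 — characteristic polynomial p(λ) = det(λI - Sigma) = λ³ - tr·λ² + c_1·λ - det, where tr = trace, c_1 = sum of the principal 2×2 minors, det = det(Sigma):
  tr = 3 + 4 + 7 = 14,
  c_1 = (3·4 - (2)²) + (3·7 - (-1)²) + (4·7 - (-2)²) = 8 + 20 + 24 = 52,
  det = 3·(4·7 - (-2)²) - (2)·((2)·7 - (-2)·(-1)) + (-1)·((2)·(-2) - 4·(-1)) = 3·(24) - (2)·(12) + (-1)·(0) = 48.
  So p(λ) = λ³ - 14λ² + 52λ - 48.
Step 2 — look for an integer root (rational root theorem: any rational root is an integer divisor of 48). Testing λ = 4:
  p(4) = 64 - 224 + 208 - 48 = 0  ✓
  Dividing out (λ - 4): p(λ) = (λ - 4)(λ² - 10λ + 12).
Step 3 — remaining eigenvalues from the quadratic λ² - 10λ + 12 = 0:
  Δ = 10² - 4·12 = 100 - 48 = 52,  λ = (10 ± √52)/2 = (10 ± 7.2111)/2 ≈ 8.6056 or 1.3944.
  Sorted: λ_1 = 8.6056,  λ_2 = 4,  λ_3 = 1.3944  (check: sum = 14 = tr ✓).

Step 4 — unit eigenvector for λ_1 ≈ 8.6056: v spans the null space of (Sigma - λ_1 I), whose rows are
  r_1 = (-5.6056, 2, -1),  r_2 = (2, -4.6056, -2),  r_3 = (-1, -2, -1.6056).
  v is orthogonal to every row, so take v ∝ r_1 × r_2 = ((2)·(-2) - (-1)·(-4.6056), (-1)·(2) - (-5.6056)·(-2), (-5.6056)·(-4.6056) - (2)·(2)) ≈ (-8.6056, -13.2111, 21.8167).
  Rescale (multiply by -1 so the first nonzero entry is positive): u = (8.6056, 13.2111, -21.8167).
  ||u|| = √((8.6056)² + (13.2111)² + (-21.8167)²) = √(724.5551) ≈ 26.9176,  v_1 = u/||u|| ≈ (0.3197, 0.4908, -0.8105) (||v_1|| = 1).

λ_1 = 8.6056,  λ_2 = 4,  λ_3 = 1.3944;  v_1 ≈ (0.3197, 0.4908, -0.8105)


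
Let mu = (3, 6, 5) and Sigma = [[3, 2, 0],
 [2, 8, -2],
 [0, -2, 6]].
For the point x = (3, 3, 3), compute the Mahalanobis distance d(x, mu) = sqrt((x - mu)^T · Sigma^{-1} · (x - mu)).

Step 1 — centre the observation: (x - mu) = (0, -3, -2).

Step 2 — invert Sigma (cofactor / det for 3×3, or solve directly):
  Sigma^{-1} = [[0.4074, -0.1111, -0.037],
 [-0.1111, 0.1667, 0.0556],
 [-0.037, 0.0556, 0.1852]].

Step 3 — form the quadratic (x - mu)^T · Sigma^{-1} · (x - mu):
  Sigma^{-1} · (x - mu) = (0.4074, -0.6111, -0.537).
  (x - mu)^T · [Sigma^{-1} · (x - mu)] = (0)·(0.4074) + (-3)·(-0.6111) + (-2)·(-0.537) = 2.9074.

Step 4 — take square root: d = √(2.9074) ≈ 1.7051.

d(x, mu) = √(2.9074) ≈ 1.7051


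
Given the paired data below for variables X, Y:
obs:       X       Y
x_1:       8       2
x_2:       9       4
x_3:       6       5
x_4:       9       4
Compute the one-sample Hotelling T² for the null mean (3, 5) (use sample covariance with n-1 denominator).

Step 1 — sample mean vector:
  mean(X) = (8 + 9 + 6 + 9) / 4 = 32/4 = 8
  mean(Y) = (2 + 4 + 5 + 4) / 4 = 15/4 = 3.75
  x̄ = (8, 3.75),  deviation x̄ - mu_0 = (8, 3.75) - (3, 5) = (5, -1.25).

Step 2 — sample covariance matrix, S[i,j] = (1/(n-1)) · Σ_k (x_{k,i} - mean_i) · (x_{k,j} - mean_j), divisor n-1 = 3:
  S[X,X] = ((0)·(0) + (1)·(1) + (-2)·(-2) + (1)·(1)) / 3 = 6/3 = 2
  S[X,Y] = ((0)·(-1.75) + (1)·(0.25) + (-2)·(1.25) + (1)·(0.25)) / 3 = -2/3 = -0.6667
  S[Y,Y] = ((-1.75)·(-1.75) + (0.25)·(0.25) + (1.25)·(1.25) + (0.25)·(0.25)) / 3 = 4.75/3 = 1.5833
  S = [[2, -0.6667],
 [-0.6667, 1.5833]].

Step 3 — invert S. det(S) = 2·1.5833 - (-0.6667)² = 2.7222.
  S^{-1} = (1/det) · [[d, -b], [-b, a]] = [[0.5816, 0.2449],
 [0.2449, 0.7347]].

Step 4 — quadratic form (x̄ - mu_0)^T · S^{-1} · (x̄ - mu_0):
  S^{-1} · (x̄ - mu_0) = (2.602, 0.3061),
  (x̄ - mu_0)^T · [...] = (5)·(2.602) + (-1.25)·(0.3061) = 12.6276.

Step 5 — scale by n: T² = 4 · 12.6276 = 50.5102.

T² ≈ 50.5102


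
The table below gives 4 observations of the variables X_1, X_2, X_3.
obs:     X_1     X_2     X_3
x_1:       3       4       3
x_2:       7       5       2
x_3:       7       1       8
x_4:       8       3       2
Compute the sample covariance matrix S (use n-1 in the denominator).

Step 1 — column means:
  mean(X_1) = (3 + 7 + 7 + 8) / 4 = 25/4 = 6.25
  mean(X_2) = (4 + 5 + 1 + 3) / 4 = 13/4 = 3.25
  mean(X_3) = (3 + 2 + 8 + 2) / 4 = 15/4 = 3.75

Step 2 — sample covariance S[i,j] = (1/(n-1)) · Σ_k (x_{k,i} - mean_i) · (x_{k,j} - mean_j), with n-1 = 3.
  S[X_1,X_1] = ((-3.25)·(-3.25) + (0.75)·(0.75) + (0.75)·(0.75) + (1.75)·(1.75)) / 3 = 14.75/3 = 4.9167
  S[X_1,X_2] = ((-3.25)·(0.75) + (0.75)·(1.75) + (0.75)·(-2.25) + (1.75)·(-0.25)) / 3 = -3.25/3 = -1.0833
  S[X_1,X_3] = ((-3.25)·(-0.75) + (0.75)·(-1.75) + (0.75)·(4.25) + (1.75)·(-1.75)) / 3 = 1.25/3 = 0.4167
  S[X_2,X_2] = ((0.75)·(0.75) + (1.75)·(1.75) + (-2.25)·(-2.25) + (-0.25)·(-0.25)) / 3 = 8.75/3 = 2.9167
  S[X_2,X_3] = ((0.75)·(-0.75) + (1.75)·(-1.75) + (-2.25)·(4.25) + (-0.25)·(-1.75)) / 3 = -12.75/3 = -4.25
  S[X_3,X_3] = ((-0.75)·(-0.75) + (-1.75)·(-1.75) + (4.25)·(4.25) + (-1.75)·(-1.75)) / 3 = 24.75/3 = 8.25

S is symmetric (S[j,i] = S[i,j]). Assembling:

S = [[4.9167, -1.0833, 0.4167],
 [-1.0833, 2.9167, -4.25],
 [0.4167, -4.25, 8.25]]


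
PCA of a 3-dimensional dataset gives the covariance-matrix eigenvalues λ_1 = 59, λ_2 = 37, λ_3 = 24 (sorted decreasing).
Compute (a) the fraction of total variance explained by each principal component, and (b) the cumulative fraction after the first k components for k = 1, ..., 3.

Step 1 — total variance = trace(Sigma) = Σ λ_i = 59 + 37 + 24 = 120.

Step 2 — fraction explained by component i = λ_i / Σ λ:
  PC1: 59/120 = 0.4917
  PC2: 37/120 = 0.3083
  PC3: 24/120 = 0.2

Step 3 — cumulative fraction after k components = (λ_1 + ... + λ_k) / Σ λ:
  k = 1: 59/120 = 0.4917
  k = 2: (59 + 37)/120 = 96/120 = 0.8
  k = 3: (59 + 37 + 24)/120 = 120/120 = 1

Summary (fraction, with percent):

explained: PC1 0.4917 (49.17%), PC2 0.3083 (30.83%), PC3 0.2 (20%);  cumulative: 0.4917, 0.8, 1


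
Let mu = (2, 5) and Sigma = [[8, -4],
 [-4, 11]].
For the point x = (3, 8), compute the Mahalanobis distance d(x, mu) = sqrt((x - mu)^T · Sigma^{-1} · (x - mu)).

Step 1 — centre the observation: (x - mu) = (1, 3).

Step 2 — invert Sigma. det(Sigma) = 8·11 - (-4)² = 72.
  Sigma^{-1} = (1/det) · [[d, -b], [-b, a]] = [[0.1528, 0.0556],
 [0.0556, 0.1111]].

Step 3 — form the quadratic (x - mu)^T · Sigma^{-1} · (x - mu):
  Sigma^{-1} · (x - mu) = (0.3194, 0.3889).
  (x - mu)^T · [Sigma^{-1} · (x - mu)] = (1)·(0.3194) + (3)·(0.3889) = 1.4861.

Step 4 — take square root: d = √(1.4861) ≈ 1.2191.

d(x, mu) = √(1.4861) ≈ 1.2191


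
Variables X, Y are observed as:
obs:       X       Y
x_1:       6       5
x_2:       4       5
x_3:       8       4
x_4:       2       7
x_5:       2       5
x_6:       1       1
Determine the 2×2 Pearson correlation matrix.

Step 1 — column means:
  mean(X) = (6 + 4 + 8 + 2 + 2 + 1) / 6 = 23/6 = 3.8333
  mean(Y) = (5 + 5 + 4 + 7 + 5 + 1) / 6 = 27/6 = 4.5

Step 2 — sample variances and covariances s[i,j] = (1/(n-1)) · Σ_k (x_{k,i} - mean_i) · (x_{k,j} - mean_j), with n-1 = 5:
  s[X,X] = ((2.1667)·(2.1667) + (0.1667)·(0.1667) + (4.1667)·(4.1667) + (-1.8333)·(-1.8333) + (-1.8333)·(-1.8333) + (-2.8333)·(-2.8333)) / 5 = 36.8333/5 = 7.3667
  s[X,Y] = ((2.1667)·(0.5) + (0.1667)·(0.5) + (4.1667)·(-0.5) + (-1.8333)·(2.5) + (-1.8333)·(0.5) + (-2.8333)·(-3.5)) / 5 = 3.5/5 = 0.7
  s[Y,Y] = ((0.5)·(0.5) + (0.5)·(0.5) + (-0.5)·(-0.5) + (2.5)·(2.5) + (0.5)·(0.5) + (-3.5)·(-3.5)) / 5 = 19.5/5 = 3.9
  Sample standard deviations s_i = √(s[i,i]):
  s(X) = √(7.3667) = 2.7142
  s(Y) = √(3.9) = 1.9748

Step 3 — r_{ij} = s_{ij} / (s_i · s_j):
  r[X,X] = 1 (diagonal).
  r[X,Y] = 0.7 / (2.7142 · 1.9748) = 0.7 / 5.36 = 0.1306
  r[Y,Y] = 1 (diagonal).

R is symmetric with unit diagonal. Assembling:

R = [[1, 0.1306],
 [0.1306, 1]]


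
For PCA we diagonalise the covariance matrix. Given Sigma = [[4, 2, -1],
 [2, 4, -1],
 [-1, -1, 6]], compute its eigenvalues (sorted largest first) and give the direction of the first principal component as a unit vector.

Step 1 — characteristic polynomial p(λ) = det(λI - Sigma) = λ³ - tr·λ² + c_1·λ - det, where tr = trace, c_1 = sum of the principal 2×2 minors, det = det(Sigma):
  tr = 4 + 4 + 6 = 14,
  c_1 = (4·4 - (2)²) + (4·6 - (-1)²) + (4·6 - (-1)²) = 12 + 23 + 23 = 58,
  det = 4·(4·6 - (-1)²) - (2)·((2)·6 - (-1)·(-1)) + (-1)·((2)·(-1) - 4·(-1)) = 4·(23) - (2)·(11) + (-1)·(2) = 68.
  So p(λ) = λ³ - 14λ² + 58λ - 68.
Step 2 — look for an integer root (rational root theorem: any rational root is an integer divisor of 68). Testing λ = 2:
  p(2) = 8 - 56 + 116 - 68 = 0  ✓
  Dividing out (λ - 2): p(λ) = (λ - 2)(λ² - 12λ + 34).
Step 3 — remaining eigenvalues from the quadratic λ² - 12λ + 34 = 0:
  Δ = 12² - 4·34 = 144 - 136 = 8,  λ = (12 ± √8)/2 = (12 ± 2.8284)/2 ≈ 7.4142 or 4.5858.
  Sorted: λ_1 = 7.4142,  λ_2 = 4.5858,  λ_3 = 2  (check: sum = 14 = tr ✓).

Step 4 — unit eigenvector for λ_1 ≈ 7.4142: v spans the null space of (Sigma - λ_1 I), whose rows are
  r_1 = (-3.4142, 2, -1),  r_2 = (2, -3.4142, -1),  r_3 = (-1, -1, -1.4142).
  v is orthogonal to every row, so take v ∝ r_1 × r_2 = ((2)·(-1) - (-1)·(-3.4142), (-1)·(2) - (-3.4142)·(-1), (-3.4142)·(-3.4142) - (2)·(2)) ≈ (-5.4142, -5.4142, 7.6569).
  Rescale (multiply by -1 so the first nonzero entry is positive): u = (5.4142, 5.4142, -7.6569).
  ||u|| = √((5.4142)² + (5.4142)² + (-7.6569)²) = √(117.2548) ≈ 10.8284,  v_1 = u/||u|| ≈ (0.5, 0.5, -0.7071) (||v_1|| = 1).

λ_1 = 7.4142,  λ_2 = 4.5858,  λ_3 = 2;  v_1 ≈ (0.5, 0.5, -0.7071)


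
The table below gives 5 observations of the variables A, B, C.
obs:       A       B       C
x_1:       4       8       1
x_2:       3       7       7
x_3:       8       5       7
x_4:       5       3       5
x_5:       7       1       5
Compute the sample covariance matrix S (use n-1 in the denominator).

Step 1 — column means:
  mean(A) = (4 + 3 + 8 + 5 + 7) / 5 = 27/5 = 5.4
  mean(B) = (8 + 7 + 5 + 3 + 1) / 5 = 24/5 = 4.8
  mean(C) = (1 + 7 + 7 + 5 + 5) / 5 = 25/5 = 5

Step 2 — sample covariance S[i,j] = (1/(n-1)) · Σ_k (x_{k,i} - mean_i) · (x_{k,j} - mean_j), with n-1 = 4.
  S[A,A] = ((-1.4)·(-1.4) + (-2.4)·(-2.4) + (2.6)·(2.6) + (-0.4)·(-0.4) + (1.6)·(1.6)) / 4 = 17.2/4 = 4.3
  S[A,B] = ((-1.4)·(3.2) + (-2.4)·(2.2) + (2.6)·(0.2) + (-0.4)·(-1.8) + (1.6)·(-3.8)) / 4 = -14.6/4 = -3.65
  S[A,C] = ((-1.4)·(-4) + (-2.4)·(2) + (2.6)·(2) + (-0.4)·(0) + (1.6)·(0)) / 4 = 6/4 = 1.5
  S[B,B] = ((3.2)·(3.2) + (2.2)·(2.2) + (0.2)·(0.2) + (-1.8)·(-1.8) + (-3.8)·(-3.8)) / 4 = 32.8/4 = 8.2
  S[B,C] = ((3.2)·(-4) + (2.2)·(2) + (0.2)·(2) + (-1.8)·(0) + (-3.8)·(0)) / 4 = -8/4 = -2
  S[C,C] = ((-4)·(-4) + (2)·(2) + (2)·(2) + (0)·(0) + (0)·(0)) / 4 = 24/4 = 6

S is symmetric (S[j,i] = S[i,j]). Assembling:

S = [[4.3, -3.65, 1.5],
 [-3.65, 8.2, -2],
 [1.5, -2, 6]]


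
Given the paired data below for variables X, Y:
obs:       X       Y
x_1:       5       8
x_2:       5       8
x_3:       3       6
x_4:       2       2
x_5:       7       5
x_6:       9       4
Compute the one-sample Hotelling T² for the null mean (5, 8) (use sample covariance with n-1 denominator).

Step 1 — sample mean vector:
  mean(X) = (5 + 5 + 3 + 2 + 7 + 9) / 6 = 31/6 = 5.1667
  mean(Y) = (8 + 8 + 6 + 2 + 5 + 4) / 6 = 33/6 = 5.5
  x̄ = (5.1667, 5.5),  deviation x̄ - mu_0 = (5.1667, 5.5) - (5, 8) = (0.1667, -2.5).

Step 2 — sample covariance matrix, S[i,j] = (1/(n-1)) · Σ_k (x_{k,i} - mean_i) · (x_{k,j} - mean_j), divisor n-1 = 5:
  S[X,X] = ((-0.1667)·(-0.1667) + (-0.1667)·(-0.1667) + (-2.1667)·(-2.1667) + (-3.1667)·(-3.1667) + (1.8333)·(1.8333) + (3.8333)·(3.8333)) / 5 = 32.8333/5 = 6.5667
  S[X,Y] = ((-0.1667)·(2.5) + (-0.1667)·(2.5) + (-2.1667)·(0.5) + (-3.1667)·(-3.5) + (1.8333)·(-0.5) + (3.8333)·(-1.5)) / 5 = 2.5/5 = 0.5
  S[Y,Y] = ((2.5)·(2.5) + (2.5)·(2.5) + (0.5)·(0.5) + (-3.5)·(-3.5) + (-0.5)·(-0.5) + (-1.5)·(-1.5)) / 5 = 27.5/5 = 5.5
  S = [[6.5667, 0.5],
 [0.5, 5.5]].

Step 3 — invert S. det(S) = 6.5667·5.5 - (0.5)² = 35.8667.
  S^{-1} = (1/det) · [[d, -b], [-b, a]] = [[0.1533, -0.0139],
 [-0.0139, 0.1831]].

Step 4 — quadratic form (x̄ - mu_0)^T · S^{-1} · (x̄ - mu_0):
  S^{-1} · (x̄ - mu_0) = (0.0604, -0.46),
  (x̄ - mu_0)^T · [...] = (0.1667)·(0.0604) + (-2.5)·(-0.46) = 1.1602.

Step 5 — scale by n: T² = 6 · 1.1602 = 6.961.

T² ≈ 6.961


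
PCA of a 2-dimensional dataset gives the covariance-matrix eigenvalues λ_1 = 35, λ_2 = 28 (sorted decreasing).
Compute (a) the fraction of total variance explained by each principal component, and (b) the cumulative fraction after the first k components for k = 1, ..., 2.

Step 1 — total variance = trace(Sigma) = Σ λ_i = 35 + 28 = 63.

Step 2 — fraction explained by component i = λ_i / Σ λ:
  PC1: 35/63 = 0.5556
  PC2: 28/63 = 0.4444

Step 3 — cumulative fraction after k components = (λ_1 + ... + λ_k) / Σ λ:
  k = 1: 35/63 = 0.5556
  k = 2: (35 + 28)/63 = 63/63 = 1

Summary (fraction, with percent):

explained: PC1 0.5556 (55.56%), PC2 0.4444 (44.44%);  cumulative: 0.5556, 1


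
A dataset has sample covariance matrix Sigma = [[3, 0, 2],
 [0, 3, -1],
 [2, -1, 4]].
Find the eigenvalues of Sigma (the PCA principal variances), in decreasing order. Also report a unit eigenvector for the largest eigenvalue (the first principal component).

Step 1 — characteristic polynomial p(λ) = det(λI - Sigma) = λ³ - tr·λ² + c_1·λ - det, where tr = trace, c_1 = sum of the principal 2×2 minors, det = det(Sigma):
  tr = 3 + 3 + 4 = 10,
  c_1 = (3·3 - (0)²) + (3·4 - (2)²) + (3·4 - (-1)²) = 9 + 8 + 11 = 28,
  det = 3·(3·4 - (-1)²) - (0)·((0)·4 - (-1)·(2)) + (2)·((0)·(-1) - 3·(2)) = 3·(11) - (0)·(2) + (2)·(-6) = 21.
  So p(λ) = λ³ - 10λ² + 28λ - 21.
Step 2 — look for an integer root (rational root theorem: any rational root is an integer divisor of 21). Testing λ = 3:
  p(3) = 27 - 90 + 84 - 21 = 0  ✓
  Dividing out (λ - 3): p(λ) = (λ - 3)(λ² - 7λ + 7).
Step 3 — remaining eigenvalues from the quadratic λ² - 7λ + 7 = 0:
  Δ = 7² - 4·7 = 49 - 28 = 21,  λ = (7 ± √21)/2 = (7 ± 4.5826)/2 ≈ 5.7913 or 1.2087.
  Sorted: λ_1 = 5.7913,  λ_2 = 3,  λ_3 = 1.2087  (check: sum = 10 = tr ✓).

Step 4 — unit eigenvector for λ_1 ≈ 5.7913: v spans the null space of (Sigma - λ_1 I), whose rows are
  r_1 = (-2.7913, 0, 2),  r_2 = (0, -2.7913, -1),  r_3 = (2, -1, -1.7913).
  v is orthogonal to every row, so take v ∝ r_1 × r_2 = ((0)·(-1) - (2)·(-2.7913), (2)·(0) - (-2.7913)·(-1), (-2.7913)·(-2.7913) - (0)·(0)) ≈ (5.5826, -2.7913, 7.7913).
  Let u = (5.5826, -2.7913, 7.7913).
  ||u|| = √((5.5826)² + (-2.7913)² + (7.7913)²) = √(99.6606) ≈ 9.983,  v_1 = u/||u|| ≈ (0.5592, -0.2796, 0.7805) (||v_1|| = 1).

λ_1 = 5.7913,  λ_2 = 3,  λ_3 = 1.2087;  v_1 ≈ (0.5592, -0.2796, 0.7805)


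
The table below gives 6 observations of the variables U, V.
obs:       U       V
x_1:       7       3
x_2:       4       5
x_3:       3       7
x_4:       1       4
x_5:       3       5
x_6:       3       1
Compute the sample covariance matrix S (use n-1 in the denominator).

Step 1 — column means:
  mean(U) = (7 + 4 + 3 + 1 + 3 + 3) / 6 = 21/6 = 3.5
  mean(V) = (3 + 5 + 7 + 4 + 5 + 1) / 6 = 25/6 = 4.1667

Step 2 — sample covariance S[i,j] = (1/(n-1)) · Σ_k (x_{k,i} - mean_i) · (x_{k,j} - mean_j), with n-1 = 5.
  S[U,U] = ((3.5)·(3.5) + (0.5)·(0.5) + (-0.5)·(-0.5) + (-2.5)·(-2.5) + (-0.5)·(-0.5) + (-0.5)·(-0.5)) / 5 = 19.5/5 = 3.9
  S[U,V] = ((3.5)·(-1.1667) + (0.5)·(0.8333) + (-0.5)·(2.8333) + (-2.5)·(-0.1667) + (-0.5)·(0.8333) + (-0.5)·(-3.1667)) / 5 = -3.5/5 = -0.7
  S[V,V] = ((-1.1667)·(-1.1667) + (0.8333)·(0.8333) + (2.8333)·(2.8333) + (-0.1667)·(-0.1667) + (0.8333)·(0.8333) + (-3.1667)·(-3.1667)) / 5 = 20.8333/5 = 4.1667

S is symmetric (S[j,i] = S[i,j]). Assembling:

S = [[3.9, -0.7],
 [-0.7, 4.1667]]


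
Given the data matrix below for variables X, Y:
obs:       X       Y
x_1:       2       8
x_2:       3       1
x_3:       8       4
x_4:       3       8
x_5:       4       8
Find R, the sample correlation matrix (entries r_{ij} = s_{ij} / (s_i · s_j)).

Step 1 — column means:
  mean(X) = (2 + 3 + 8 + 3 + 4) / 5 = 20/5 = 4
  mean(Y) = (8 + 1 + 4 + 8 + 8) / 5 = 29/5 = 5.8

Step 2 — sample variances and covariances s[i,j] = (1/(n-1)) · Σ_k (x_{k,i} - mean_i) · (x_{k,j} - mean_j), with n-1 = 4:
  s[X,X] = ((-2)·(-2) + (-1)·(-1) + (4)·(4) + (-1)·(-1) + (0)·(0)) / 4 = 22/4 = 5.5
  s[X,Y] = ((-2)·(2.2) + (-1)·(-4.8) + (4)·(-1.8) + (-1)·(2.2) + (0)·(2.2)) / 4 = -9/4 = -2.25
  s[Y,Y] = ((2.2)·(2.2) + (-4.8)·(-4.8) + (-1.8)·(-1.8) + (2.2)·(2.2) + (2.2)·(2.2)) / 4 = 40.8/4 = 10.2
  Sample standard deviations s_i = √(s[i,i]):
  s(X) = √(5.5) = 2.3452
  s(Y) = √(10.2) = 3.1937

Step 3 — r_{ij} = s_{ij} / (s_i · s_j):
  r[X,X] = 1 (diagonal).
  r[X,Y] = -2.25 / (2.3452 · 3.1937) = -2.25 / 7.49 = -0.3004
  r[Y,Y] = 1 (diagonal).

R is symmetric with unit diagonal. Assembling:

R = [[1, -0.3004],
 [-0.3004, 1]]


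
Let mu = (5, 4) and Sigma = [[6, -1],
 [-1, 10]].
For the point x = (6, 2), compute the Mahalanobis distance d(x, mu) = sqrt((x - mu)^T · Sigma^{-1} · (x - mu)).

Step 1 — centre the observation: (x - mu) = (1, -2).

Step 2 — invert Sigma. det(Sigma) = 6·10 - (-1)² = 59.
  Sigma^{-1} = (1/det) · [[d, -b], [-b, a]] = [[0.1695, 0.0169],
 [0.0169, 0.1017]].

Step 3 — form the quadratic (x - mu)^T · Sigma^{-1} · (x - mu):
  Sigma^{-1} · (x - mu) = (0.1356, -0.1864).
  (x - mu)^T · [Sigma^{-1} · (x - mu)] = (1)·(0.1356) + (-2)·(-0.1864) = 0.5085.

Step 4 — take square root: d = √(0.5085) ≈ 0.7131.

d(x, mu) = √(0.5085) ≈ 0.7131


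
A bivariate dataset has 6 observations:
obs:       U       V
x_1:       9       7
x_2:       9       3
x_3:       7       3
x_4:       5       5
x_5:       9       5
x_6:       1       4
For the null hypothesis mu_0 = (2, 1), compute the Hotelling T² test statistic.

Step 1 — sample mean vector:
  mean(U) = (9 + 9 + 7 + 5 + 9 + 1) / 6 = 40/6 = 6.6667
  mean(V) = (7 + 3 + 3 + 5 + 5 + 4) / 6 = 27/6 = 4.5
  x̄ = (6.6667, 4.5),  deviation x̄ - mu_0 = (6.6667, 4.5) - (2, 1) = (4.6667, 3.5).

Step 2 — sample covariance matrix, S[i,j] = (1/(n-1)) · Σ_k (x_{k,i} - mean_i) · (x_{k,j} - mean_j), divisor n-1 = 5:
  S[U,U] = ((2.3333)·(2.3333) + (2.3333)·(2.3333) + (0.3333)·(0.3333) + (-1.6667)·(-1.6667) + (2.3333)·(2.3333) + (-5.6667)·(-5.6667)) / 5 = 51.3333/5 = 10.2667
  S[U,V] = ((2.3333)·(2.5) + (2.3333)·(-1.5) + (0.3333)·(-1.5) + (-1.6667)·(0.5) + (2.3333)·(0.5) + (-5.6667)·(-0.5)) / 5 = 5/5 = 1
  S[V,V] = ((2.5)·(2.5) + (-1.5)·(-1.5) + (-1.5)·(-1.5) + (0.5)·(0.5) + (0.5)·(0.5) + (-0.5)·(-0.5)) / 5 = 11.5/5 = 2.3
  S = [[10.2667, 1],
 [1, 2.3]].

Step 3 — invert S. det(S) = 10.2667·2.3 - (1)² = 22.6133.
  S^{-1} = (1/det) · [[d, -b], [-b, a]] = [[0.1017, -0.0442],
 [-0.0442, 0.454]].

Step 4 — quadratic form (x̄ - mu_0)^T · S^{-1} · (x̄ - mu_0):
  S^{-1} · (x̄ - mu_0) = (0.3199, 1.3827),
  (x̄ - mu_0)^T · [...] = (4.6667)·(0.3199) + (3.5)·(1.3827) = 6.3321.

Step 5 — scale by n: T² = 6 · 6.3321 = 37.9923.

T² ≈ 37.9923


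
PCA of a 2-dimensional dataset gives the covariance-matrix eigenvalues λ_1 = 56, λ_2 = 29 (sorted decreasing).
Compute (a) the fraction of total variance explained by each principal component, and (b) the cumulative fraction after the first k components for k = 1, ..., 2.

Step 1 — total variance = trace(Sigma) = Σ λ_i = 56 + 29 = 85.

Step 2 — fraction explained by component i = λ_i / Σ λ:
  PC1: 56/85 = 0.6588
  PC2: 29/85 = 0.3412

Step 3 — cumulative fraction after k components = (λ_1 + ... + λ_k) / Σ λ:
  k = 1: 56/85 = 0.6588
  k = 2: (56 + 29)/85 = 85/85 = 1

Summary (fraction, with percent):

explained: PC1 0.6588 (65.88%), PC2 0.3412 (34.12%);  cumulative: 0.6588, 1


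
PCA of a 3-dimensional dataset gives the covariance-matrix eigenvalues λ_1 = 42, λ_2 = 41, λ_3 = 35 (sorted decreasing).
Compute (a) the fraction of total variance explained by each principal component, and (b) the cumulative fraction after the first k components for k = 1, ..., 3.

Step 1 — total variance = trace(Sigma) = Σ λ_i = 42 + 41 + 35 = 118.

Step 2 — fraction explained by component i = λ_i / Σ λ:
  PC1: 42/118 = 0.3559
  PC2: 41/118 = 0.3475
  PC3: 35/118 = 0.2966

Step 3 — cumulative fraction after k components = (λ_1 + ... + λ_k) / Σ λ:
  k = 1: 42/118 = 0.3559
  k = 2: (42 + 41)/118 = 83/118 = 0.7034
  k = 3: (42 + 41 + 35)/118 = 118/118 = 1

Summary (fraction, with percent):

explained: PC1 0.3559 (35.59%), PC2 0.3475 (34.75%), PC3 0.2966 (29.66%);  cumulative: 0.3559, 0.7034, 1


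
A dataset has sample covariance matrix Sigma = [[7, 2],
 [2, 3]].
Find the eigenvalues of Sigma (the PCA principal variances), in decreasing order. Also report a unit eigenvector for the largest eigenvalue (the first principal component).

Step 1 — characteristic polynomial of 2×2 Sigma:
  det(Sigma - λI) = λ² - trace · λ + det = 0.
  trace = 7 + 3 = 10, det = 7·3 - (2)² = 17.
Step 2 — discriminant:
  Δ = trace² - 4·det = 100 - 68 = 32.
Step 3 — eigenvalues:
  λ = (trace ± √Δ)/2 = (10 ± 5.6569)/2,
  λ_1 = 7.8284,  λ_2 = 2.1716.

Step 4 — unit eigenvector for λ_1: solve (Sigma - λ_1 I)v = 0. First row:
  (7 - 7.8284)·v_x + (2)·v_y = 0, i.e. (-0.8284)·v_x + (2)·v_y = 0,
  so v ∝ (b, λ_1 - a) = (2, 0.8284) = u.
  ||u|| = √((2)² + (0.8284)²) = √(4.6863) ≈ 2.1648,
  v_1 = u/||u|| ≈ (0.9239, 0.3827) (||v_1|| = 1).

λ_1 = 7.8284,  λ_2 = 2.1716;  v_1 ≈ (0.9239, 0.3827)


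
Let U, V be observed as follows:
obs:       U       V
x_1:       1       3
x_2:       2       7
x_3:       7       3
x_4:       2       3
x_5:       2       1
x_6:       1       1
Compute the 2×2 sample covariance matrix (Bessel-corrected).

Step 1 — column means:
  mean(U) = (1 + 2 + 7 + 2 + 2 + 1) / 6 = 15/6 = 2.5
  mean(V) = (3 + 7 + 3 + 3 + 1 + 1) / 6 = 18/6 = 3

Step 2 — sample covariance S[i,j] = (1/(n-1)) · Σ_k (x_{k,i} - mean_i) · (x_{k,j} - mean_j), with n-1 = 5.
  S[U,U] = ((-1.5)·(-1.5) + (-0.5)·(-0.5) + (4.5)·(4.5) + (-0.5)·(-0.5) + (-0.5)·(-0.5) + (-1.5)·(-1.5)) / 5 = 25.5/5 = 5.1
  S[U,V] = ((-1.5)·(0) + (-0.5)·(4) + (4.5)·(0) + (-0.5)·(0) + (-0.5)·(-2) + (-1.5)·(-2)) / 5 = 2/5 = 0.4
  S[V,V] = ((0)·(0) + (4)·(4) + (0)·(0) + (0)·(0) + (-2)·(-2) + (-2)·(-2)) / 5 = 24/5 = 4.8

S is symmetric (S[j,i] = S[i,j]). Assembling:

S = [[5.1, 0.4],
 [0.4, 4.8]]


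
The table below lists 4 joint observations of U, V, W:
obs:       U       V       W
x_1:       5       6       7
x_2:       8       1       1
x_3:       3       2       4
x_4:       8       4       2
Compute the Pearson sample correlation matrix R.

Step 1 — column means:
  mean(U) = (5 + 8 + 3 + 8) / 4 = 24/4 = 6
  mean(V) = (6 + 1 + 2 + 4) / 4 = 13/4 = 3.25
  mean(W) = (7 + 1 + 4 + 2) / 4 = 14/4 = 3.5

Step 2 — sample variances and covariances s[i,j] = (1/(n-1)) · Σ_k (x_{k,i} - mean_i) · (x_{k,j} - mean_j), with n-1 = 3:
  s[U,U] = ((-1)·(-1) + (2)·(2) + (-3)·(-3) + (2)·(2)) / 3 = 18/3 = 6
  s[U,V] = ((-1)·(2.75) + (2)·(-2.25) + (-3)·(-1.25) + (2)·(0.75)) / 3 = -2/3 = -0.6667
  s[U,W] = ((-1)·(3.5) + (2)·(-2.5) + (-3)·(0.5) + (2)·(-1.5)) / 3 = -13/3 = -4.3333
  s[V,V] = ((2.75)·(2.75) + (-2.25)·(-2.25) + (-1.25)·(-1.25) + (0.75)·(0.75)) / 3 = 14.75/3 = 4.9167
  s[V,W] = ((2.75)·(3.5) + (-2.25)·(-2.5) + (-1.25)·(0.5) + (0.75)·(-1.5)) / 3 = 13.5/3 = 4.5
  s[W,W] = ((3.5)·(3.5) + (-2.5)·(-2.5) + (0.5)·(0.5) + (-1.5)·(-1.5)) / 3 = 21/3 = 7
  Sample standard deviations s_i = √(s[i,i]):
  s(U) = √(6) = 2.4495
  s(V) = √(4.9167) = 2.2174
  s(W) = √(7) = 2.6458

Step 3 — r_{ij} = s_{ij} / (s_i · s_j):
  r[U,U] = 1 (diagonal).
  r[U,V] = -0.6667 / (2.4495 · 2.2174) = -0.6667 / 5.4314 = -0.1227
  r[U,W] = -4.3333 / (2.4495 · 2.6458) = -4.3333 / 6.4807 = -0.6686
  r[V,V] = 1 (diagonal).
  r[V,W] = 4.5 / (2.2174 · 2.6458) = 4.5 / 5.8666 = 0.7671
  r[W,W] = 1 (diagonal).

R is symmetric with unit diagonal. Assembling:

R = [[1, -0.1227, -0.6686],
 [-0.1227, 1, 0.7671],
 [-0.6686, 0.7671, 1]]


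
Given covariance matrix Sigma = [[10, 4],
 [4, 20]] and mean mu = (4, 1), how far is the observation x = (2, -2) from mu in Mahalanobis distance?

Step 1 — centre the observation: (x - mu) = (-2, -3).

Step 2 — invert Sigma. det(Sigma) = 10·20 - (4)² = 184.
  Sigma^{-1} = (1/det) · [[d, -b], [-b, a]] = [[0.1087, -0.0217],
 [-0.0217, 0.0543]].

Step 3 — form the quadratic (x - mu)^T · Sigma^{-1} · (x - mu):
  Sigma^{-1} · (x - mu) = (-0.1522, -0.1196).
  (x - mu)^T · [Sigma^{-1} · (x - mu)] = (-2)·(-0.1522) + (-3)·(-0.1196) = 0.663.

Step 4 — take square root: d = √(0.663) ≈ 0.8143.

d(x, mu) = √(0.663) ≈ 0.8143


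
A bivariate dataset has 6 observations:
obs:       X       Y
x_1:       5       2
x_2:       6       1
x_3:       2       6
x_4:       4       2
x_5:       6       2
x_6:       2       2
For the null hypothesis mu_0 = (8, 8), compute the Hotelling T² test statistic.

Step 1 — sample mean vector:
  mean(X) = (5 + 6 + 2 + 4 + 6 + 2) / 6 = 25/6 = 4.1667
  mean(Y) = (2 + 1 + 6 + 2 + 2 + 2) / 6 = 15/6 = 2.5
  x̄ = (4.1667, 2.5),  deviation x̄ - mu_0 = (4.1667, 2.5) - (8, 8) = (-3.8333, -5.5).

Step 2 — sample covariance matrix, S[i,j] = (1/(n-1)) · Σ_k (x_{k,i} - mean_i) · (x_{k,j} - mean_j), divisor n-1 = 5:
  S[X,X] = ((0.8333)·(0.8333) + (1.8333)·(1.8333) + (-2.1667)·(-2.1667) + (-0.1667)·(-0.1667) + (1.8333)·(1.8333) + (-2.1667)·(-2.1667)) / 5 = 16.8333/5 = 3.3667
  S[X,Y] = ((0.8333)·(-0.5) + (1.8333)·(-1.5) + (-2.1667)·(3.5) + (-0.1667)·(-0.5) + (1.8333)·(-0.5) + (-2.1667)·(-0.5)) / 5 = -10.5/5 = -2.1
  S[Y,Y] = ((-0.5)·(-0.5) + (-1.5)·(-1.5) + (3.5)·(3.5) + (-0.5)·(-0.5) + (-0.5)·(-0.5) + (-0.5)·(-0.5)) / 5 = 15.5/5 = 3.1
  S = [[3.3667, -2.1],
 [-2.1, 3.1]].

Step 3 — invert S. det(S) = 3.3667·3.1 - (-2.1)² = 6.0267.
  S^{-1} = (1/det) · [[d, -b], [-b, a]] = [[0.5144, 0.3485],
 [0.3485, 0.5586]].

Step 4 — quadratic form (x̄ - mu_0)^T · S^{-1} · (x̄ - mu_0):
  S^{-1} · (x̄ - mu_0) = (-3.8883, -4.4082),
  (x̄ - mu_0)^T · [...] = (-3.8333)·(-3.8883) + (-5.5)·(-4.4082) = 39.1501.

Step 5 — scale by n: T² = 6 · 39.1501 = 234.9004.

T² ≈ 234.9004


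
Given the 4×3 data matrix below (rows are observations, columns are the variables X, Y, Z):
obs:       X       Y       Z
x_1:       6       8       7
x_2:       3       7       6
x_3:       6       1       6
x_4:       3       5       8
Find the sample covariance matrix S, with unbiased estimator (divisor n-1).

Step 1 — column means:
  mean(X) = (6 + 3 + 6 + 3) / 4 = 18/4 = 4.5
  mean(Y) = (8 + 7 + 1 + 5) / 4 = 21/4 = 5.25
  mean(Z) = (7 + 6 + 6 + 8) / 4 = 27/4 = 6.75

Step 2 — sample covariance S[i,j] = (1/(n-1)) · Σ_k (x_{k,i} - mean_i) · (x_{k,j} - mean_j), with n-1 = 3.
  S[X,X] = ((1.5)·(1.5) + (-1.5)·(-1.5) + (1.5)·(1.5) + (-1.5)·(-1.5)) / 3 = 9/3 = 3
  S[X,Y] = ((1.5)·(2.75) + (-1.5)·(1.75) + (1.5)·(-4.25) + (-1.5)·(-0.25)) / 3 = -4.5/3 = -1.5
  S[X,Z] = ((1.5)·(0.25) + (-1.5)·(-0.75) + (1.5)·(-0.75) + (-1.5)·(1.25)) / 3 = -1.5/3 = -0.5
  S[Y,Y] = ((2.75)·(2.75) + (1.75)·(1.75) + (-4.25)·(-4.25) + (-0.25)·(-0.25)) / 3 = 28.75/3 = 9.5833
  S[Y,Z] = ((2.75)·(0.25) + (1.75)·(-0.75) + (-4.25)·(-0.75) + (-0.25)·(1.25)) / 3 = 2.25/3 = 0.75
  S[Z,Z] = ((0.25)·(0.25) + (-0.75)·(-0.75) + (-0.75)·(-0.75) + (1.25)·(1.25)) / 3 = 2.75/3 = 0.9167

S is symmetric (S[j,i] = S[i,j]). Assembling:

S = [[3, -1.5, -0.5],
 [-1.5, 9.5833, 0.75],
 [-0.5, 0.75, 0.9167]]
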